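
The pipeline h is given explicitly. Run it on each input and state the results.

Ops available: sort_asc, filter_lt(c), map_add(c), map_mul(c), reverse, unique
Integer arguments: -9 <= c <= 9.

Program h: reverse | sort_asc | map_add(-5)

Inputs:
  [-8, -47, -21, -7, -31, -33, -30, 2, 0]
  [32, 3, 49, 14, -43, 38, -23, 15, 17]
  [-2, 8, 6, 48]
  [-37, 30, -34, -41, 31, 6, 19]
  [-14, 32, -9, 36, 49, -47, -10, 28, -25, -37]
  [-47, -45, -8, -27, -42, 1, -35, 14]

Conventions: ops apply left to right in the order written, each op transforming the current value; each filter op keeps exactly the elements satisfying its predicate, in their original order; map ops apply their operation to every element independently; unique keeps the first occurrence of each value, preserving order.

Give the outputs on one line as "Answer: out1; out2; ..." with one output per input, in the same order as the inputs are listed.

[-52, -38, -36, -35, -26, -13, -12, -5, -3]; [-48, -28, -2, 9, 10, 12, 27, 33, 44]; [-7, 1, 3, 43]; [-46, -42, -39, 1, 14, 25, 26]; [-52, -42, -30, -19, -15, -14, 23, 27, 31, 44]; [-52, -50, -47, -40, -32, -13, -4, 9]

Execution, op by op:
  [-8, -47, -21, -7, -31, -33, -30, 2, 0] -> [0, 2, -30, -33, -31, -7, -21, -47, -8] -> [-47, -33, -31, -30, -21, -8, -7, 0, 2] -> [-52, -38, -36, -35, -26, -13, -12, -5, -3]
  [32, 3, 49, 14, -43, 38, -23, 15, 17] -> [17, 15, -23, 38, -43, 14, 49, 3, 32] -> [-43, -23, 3, 14, 15, 17, 32, 38, 49] -> [-48, -28, -2, 9, 10, 12, 27, 33, 44]
  [-2, 8, 6, 48] -> [48, 6, 8, -2] -> [-2, 6, 8, 48] -> [-7, 1, 3, 43]
  [-37, 30, -34, -41, 31, 6, 19] -> [19, 6, 31, -41, -34, 30, -37] -> [-41, -37, -34, 6, 19, 30, 31] -> [-46, -42, -39, 1, 14, 25, 26]
  [-14, 32, -9, 36, 49, -47, -10, 28, -25, -37] -> [-37, -25, 28, -10, -47, 49, 36, -9, 32, -14] -> [-47, -37, -25, -14, -10, -9, 28, 32, 36, 49] -> [-52, -42, -30, -19, -15, -14, 23, 27, 31, 44]
  [-47, -45, -8, -27, -42, 1, -35, 14] -> [14, -35, 1, -42, -27, -8, -45, -47] -> [-47, -45, -42, -35, -27, -8, 1, 14] -> [-52, -50, -47, -40, -32, -13, -4, 9]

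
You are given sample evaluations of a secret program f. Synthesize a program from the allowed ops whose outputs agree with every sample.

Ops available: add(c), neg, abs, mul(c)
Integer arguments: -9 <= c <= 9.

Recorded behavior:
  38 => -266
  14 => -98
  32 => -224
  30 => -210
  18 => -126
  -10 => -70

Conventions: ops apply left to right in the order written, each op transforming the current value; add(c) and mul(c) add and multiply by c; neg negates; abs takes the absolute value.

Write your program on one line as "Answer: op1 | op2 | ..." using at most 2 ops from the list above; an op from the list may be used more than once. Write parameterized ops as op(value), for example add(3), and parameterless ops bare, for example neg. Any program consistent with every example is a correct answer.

abs | mul(-7)

Check, running the answer program on each example:
  38 -> 38 -> -266
  14 -> 14 -> -98
  32 -> 32 -> -224
  30 -> 30 -> -210
  18 -> 18 -> -126
  -10 -> 10 -> -70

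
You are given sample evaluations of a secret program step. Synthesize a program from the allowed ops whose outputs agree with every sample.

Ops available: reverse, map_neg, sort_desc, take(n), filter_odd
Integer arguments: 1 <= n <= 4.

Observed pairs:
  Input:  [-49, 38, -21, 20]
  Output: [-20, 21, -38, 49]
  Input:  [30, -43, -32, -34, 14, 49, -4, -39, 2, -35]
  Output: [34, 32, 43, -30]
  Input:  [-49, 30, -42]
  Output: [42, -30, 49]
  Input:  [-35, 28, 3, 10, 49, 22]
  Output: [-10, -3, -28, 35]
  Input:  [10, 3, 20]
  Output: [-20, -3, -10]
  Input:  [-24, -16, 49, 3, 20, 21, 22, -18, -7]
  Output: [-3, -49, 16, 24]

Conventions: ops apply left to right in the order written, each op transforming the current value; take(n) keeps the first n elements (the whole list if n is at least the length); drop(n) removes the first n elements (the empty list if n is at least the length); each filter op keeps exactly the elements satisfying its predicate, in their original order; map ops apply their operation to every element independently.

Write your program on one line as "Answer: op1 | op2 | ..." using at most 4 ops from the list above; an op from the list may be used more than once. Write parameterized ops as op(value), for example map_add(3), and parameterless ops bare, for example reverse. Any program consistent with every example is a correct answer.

take(4) | reverse | map_neg

Check, running the answer program on each example:
  [-49, 38, -21, 20] -> [-49, 38, -21, 20] -> [20, -21, 38, -49] -> [-20, 21, -38, 49]
  [30, -43, -32, -34, 14, 49, -4, -39, 2, -35] -> [30, -43, -32, -34] -> [-34, -32, -43, 30] -> [34, 32, 43, -30]
  [-49, 30, -42] -> [-49, 30, -42] -> [-42, 30, -49] -> [42, -30, 49]
  [-35, 28, 3, 10, 49, 22] -> [-35, 28, 3, 10] -> [10, 3, 28, -35] -> [-10, -3, -28, 35]
  [10, 3, 20] -> [10, 3, 20] -> [20, 3, 10] -> [-20, -3, -10]
  [-24, -16, 49, 3, 20, 21, 22, -18, -7] -> [-24, -16, 49, 3] -> [3, 49, -16, -24] -> [-3, -49, 16, 24]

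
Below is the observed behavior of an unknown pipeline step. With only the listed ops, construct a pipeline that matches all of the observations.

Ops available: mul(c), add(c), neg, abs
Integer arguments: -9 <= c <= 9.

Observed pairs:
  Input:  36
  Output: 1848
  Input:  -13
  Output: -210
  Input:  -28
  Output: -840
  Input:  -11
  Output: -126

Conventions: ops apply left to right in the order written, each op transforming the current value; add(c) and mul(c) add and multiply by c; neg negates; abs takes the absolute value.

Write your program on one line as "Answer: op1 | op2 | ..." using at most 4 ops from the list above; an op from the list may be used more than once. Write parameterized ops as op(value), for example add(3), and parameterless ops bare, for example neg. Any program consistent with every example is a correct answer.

neg | add(-8) | mul(6) | mul(-7)

Check, running the answer program on each example:
  36 -> -36 -> -44 -> -264 -> 1848
  -13 -> 13 -> 5 -> 30 -> -210
  -28 -> 28 -> 20 -> 120 -> -840
  -11 -> 11 -> 3 -> 18 -> -126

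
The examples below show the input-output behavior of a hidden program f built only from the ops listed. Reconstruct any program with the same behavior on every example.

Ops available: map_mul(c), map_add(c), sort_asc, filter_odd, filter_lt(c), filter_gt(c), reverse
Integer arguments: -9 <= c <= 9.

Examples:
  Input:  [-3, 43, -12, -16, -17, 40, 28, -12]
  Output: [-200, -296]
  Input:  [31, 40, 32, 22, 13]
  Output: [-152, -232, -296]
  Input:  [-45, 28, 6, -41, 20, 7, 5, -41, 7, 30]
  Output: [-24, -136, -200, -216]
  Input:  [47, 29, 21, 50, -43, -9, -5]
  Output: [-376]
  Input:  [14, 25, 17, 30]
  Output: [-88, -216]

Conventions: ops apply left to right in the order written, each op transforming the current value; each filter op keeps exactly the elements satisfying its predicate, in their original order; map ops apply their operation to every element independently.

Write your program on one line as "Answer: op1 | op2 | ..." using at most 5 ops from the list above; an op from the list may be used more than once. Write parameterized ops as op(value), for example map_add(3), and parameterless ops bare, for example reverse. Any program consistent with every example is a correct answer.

sort_asc | filter_gt(-2) | map_add(-3) | filter_odd | map_mul(-8)

Check, running the answer program on each example:
  [-3, 43, -12, -16, -17, 40, 28, -12] -> [-17, -16, -12, -12, -3, 28, 40, 43] -> [28, 40, 43] -> [25, 37, 40] -> [25, 37] -> [-200, -296]
  [31, 40, 32, 22, 13] -> [13, 22, 31, 32, 40] -> [13, 22, 31, 32, 40] -> [10, 19, 28, 29, 37] -> [19, 29, 37] -> [-152, -232, -296]
  [-45, 28, 6, -41, 20, 7, 5, -41, 7, 30] -> [-45, -41, -41, 5, 6, 7, 7, 20, 28, 30] -> [5, 6, 7, 7, 20, 28, 30] -> [2, 3, 4, 4, 17, 25, 27] -> [3, 17, 25, 27] -> [-24, -136, -200, -216]
  [47, 29, 21, 50, -43, -9, -5] -> [-43, -9, -5, 21, 29, 47, 50] -> [21, 29, 47, 50] -> [18, 26, 44, 47] -> [47] -> [-376]
  [14, 25, 17, 30] -> [14, 17, 25, 30] -> [14, 17, 25, 30] -> [11, 14, 22, 27] -> [11, 27] -> [-88, -216]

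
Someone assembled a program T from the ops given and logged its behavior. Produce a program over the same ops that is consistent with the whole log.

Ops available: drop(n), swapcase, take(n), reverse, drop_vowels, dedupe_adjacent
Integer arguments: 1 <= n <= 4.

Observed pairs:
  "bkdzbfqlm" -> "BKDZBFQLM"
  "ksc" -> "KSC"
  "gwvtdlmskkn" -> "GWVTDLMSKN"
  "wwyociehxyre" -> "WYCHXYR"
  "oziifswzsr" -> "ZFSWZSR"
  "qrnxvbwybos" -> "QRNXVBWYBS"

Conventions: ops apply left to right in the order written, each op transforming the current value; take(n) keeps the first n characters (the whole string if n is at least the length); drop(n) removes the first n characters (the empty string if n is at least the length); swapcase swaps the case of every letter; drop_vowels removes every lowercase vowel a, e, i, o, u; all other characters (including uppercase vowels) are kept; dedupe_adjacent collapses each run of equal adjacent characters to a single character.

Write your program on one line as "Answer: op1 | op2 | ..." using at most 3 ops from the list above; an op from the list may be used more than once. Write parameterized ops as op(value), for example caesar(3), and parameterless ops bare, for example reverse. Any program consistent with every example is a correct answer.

drop_vowels | dedupe_adjacent | swapcase

Check, running the answer program on each example:
  "bkdzbfqlm" -> "bkdzbfqlm" -> "bkdzbfqlm" -> "BKDZBFQLM"
  "ksc" -> "ksc" -> "ksc" -> "KSC"
  "gwvtdlmskkn" -> "gwvtdlmskkn" -> "gwvtdlmskn" -> "GWVTDLMSKN"
  "wwyociehxyre" -> "wwychxyr" -> "wychxyr" -> "WYCHXYR"
  "oziifswzsr" -> "zfswzsr" -> "zfswzsr" -> "ZFSWZSR"
  "qrnxvbwybos" -> "qrnxvbwybs" -> "qrnxvbwybs" -> "QRNXVBWYBS"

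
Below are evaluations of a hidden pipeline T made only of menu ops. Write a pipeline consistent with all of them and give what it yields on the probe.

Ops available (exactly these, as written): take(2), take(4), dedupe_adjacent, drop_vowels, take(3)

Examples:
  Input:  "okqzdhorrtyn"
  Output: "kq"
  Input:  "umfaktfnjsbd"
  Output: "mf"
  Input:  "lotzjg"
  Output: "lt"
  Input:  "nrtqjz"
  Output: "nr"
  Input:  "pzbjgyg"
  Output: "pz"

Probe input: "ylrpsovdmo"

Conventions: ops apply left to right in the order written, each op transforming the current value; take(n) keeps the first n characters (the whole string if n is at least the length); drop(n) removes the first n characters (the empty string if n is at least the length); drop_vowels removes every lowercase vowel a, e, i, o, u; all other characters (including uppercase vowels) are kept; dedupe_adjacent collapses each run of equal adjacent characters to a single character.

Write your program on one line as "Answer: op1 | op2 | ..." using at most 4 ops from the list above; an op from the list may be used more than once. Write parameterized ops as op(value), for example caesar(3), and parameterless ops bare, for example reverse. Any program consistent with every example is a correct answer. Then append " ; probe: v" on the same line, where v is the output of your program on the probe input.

drop_vowels | take(4) | take(2) ; probe: "yl"

Check, running the answer program on each example:
  "okqzdhorrtyn" -> "kqzdhrrtyn" -> "kqzd" -> "kq"
  "umfaktfnjsbd" -> "mfktfnjsbd" -> "mfkt" -> "mf"
  "lotzjg" -> "ltzjg" -> "ltzj" -> "lt"
  "nrtqjz" -> "nrtqjz" -> "nrtq" -> "nr"
  "pzbjgyg" -> "pzbjgyg" -> "pzbj" -> "pz"
  probe: "ylrpsovdmo" -> "ylrpsvdm" -> "ylrp" -> "yl"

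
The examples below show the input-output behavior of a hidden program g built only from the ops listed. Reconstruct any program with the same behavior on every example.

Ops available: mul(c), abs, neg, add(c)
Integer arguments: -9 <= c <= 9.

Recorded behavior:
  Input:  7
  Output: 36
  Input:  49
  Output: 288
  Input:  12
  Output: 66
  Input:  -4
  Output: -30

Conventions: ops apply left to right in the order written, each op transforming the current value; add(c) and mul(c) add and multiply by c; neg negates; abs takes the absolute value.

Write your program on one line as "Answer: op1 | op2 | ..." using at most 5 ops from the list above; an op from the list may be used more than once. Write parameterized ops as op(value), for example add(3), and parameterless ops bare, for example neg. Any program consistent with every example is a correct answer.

add(-1) | neg | mul(6) | neg

Check, running the answer program on each example:
  7 -> 6 -> -6 -> -36 -> 36
  49 -> 48 -> -48 -> -288 -> 288
  12 -> 11 -> -11 -> -66 -> 66
  -4 -> -5 -> 5 -> 30 -> -30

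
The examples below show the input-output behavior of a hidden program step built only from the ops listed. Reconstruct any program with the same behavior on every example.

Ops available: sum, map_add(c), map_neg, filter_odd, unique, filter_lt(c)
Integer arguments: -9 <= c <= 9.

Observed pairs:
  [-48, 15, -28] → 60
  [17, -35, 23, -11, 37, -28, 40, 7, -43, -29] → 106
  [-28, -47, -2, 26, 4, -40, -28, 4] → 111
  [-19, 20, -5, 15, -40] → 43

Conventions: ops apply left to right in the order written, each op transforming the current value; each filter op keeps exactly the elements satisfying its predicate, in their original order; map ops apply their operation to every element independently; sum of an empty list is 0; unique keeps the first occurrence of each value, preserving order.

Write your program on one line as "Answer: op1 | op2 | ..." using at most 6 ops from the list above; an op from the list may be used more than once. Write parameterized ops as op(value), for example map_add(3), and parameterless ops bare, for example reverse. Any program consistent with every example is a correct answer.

filter_lt(6) | filter_lt(-7) | map_add(8) | map_neg | sum

Check, running the answer program on each example:
  [-48, 15, -28] -> [-48, -28] -> [-48, -28] -> [-40, -20] -> [40, 20] -> 60
  [17, -35, 23, -11, 37, -28, 40, 7, -43, -29] -> [-35, -11, -28, -43, -29] -> [-35, -11, -28, -43, -29] -> [-27, -3, -20, -35, -21] -> [27, 3, 20, 35, 21] -> 106
  [-28, -47, -2, 26, 4, -40, -28, 4] -> [-28, -47, -2, 4, -40, -28, 4] -> [-28, -47, -40, -28] -> [-20, -39, -32, -20] -> [20, 39, 32, 20] -> 111
  [-19, 20, -5, 15, -40] -> [-19, -5, -40] -> [-19, -40] -> [-11, -32] -> [11, 32] -> 43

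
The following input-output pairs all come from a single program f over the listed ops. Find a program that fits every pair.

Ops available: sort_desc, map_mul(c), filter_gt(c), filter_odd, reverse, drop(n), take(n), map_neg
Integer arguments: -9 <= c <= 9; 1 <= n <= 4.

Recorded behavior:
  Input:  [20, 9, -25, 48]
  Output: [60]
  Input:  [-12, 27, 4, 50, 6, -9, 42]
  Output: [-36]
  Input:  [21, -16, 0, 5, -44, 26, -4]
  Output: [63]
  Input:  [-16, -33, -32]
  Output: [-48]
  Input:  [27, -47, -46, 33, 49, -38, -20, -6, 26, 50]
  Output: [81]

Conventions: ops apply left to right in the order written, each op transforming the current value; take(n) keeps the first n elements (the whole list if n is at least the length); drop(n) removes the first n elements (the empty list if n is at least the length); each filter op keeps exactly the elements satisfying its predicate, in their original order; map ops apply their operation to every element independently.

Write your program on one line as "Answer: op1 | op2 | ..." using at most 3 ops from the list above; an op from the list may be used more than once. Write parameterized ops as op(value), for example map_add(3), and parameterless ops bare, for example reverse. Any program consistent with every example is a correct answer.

map_mul(-3) | take(1) | map_neg

Check, running the answer program on each example:
  [20, 9, -25, 48] -> [-60, -27, 75, -144] -> [-60] -> [60]
  [-12, 27, 4, 50, 6, -9, 42] -> [36, -81, -12, -150, -18, 27, -126] -> [36] -> [-36]
  [21, -16, 0, 5, -44, 26, -4] -> [-63, 48, 0, -15, 132, -78, 12] -> [-63] -> [63]
  [-16, -33, -32] -> [48, 99, 96] -> [48] -> [-48]
  [27, -47, -46, 33, 49, -38, -20, -6, 26, 50] -> [-81, 141, 138, -99, -147, 114, 60, 18, -78, -150] -> [-81] -> [81]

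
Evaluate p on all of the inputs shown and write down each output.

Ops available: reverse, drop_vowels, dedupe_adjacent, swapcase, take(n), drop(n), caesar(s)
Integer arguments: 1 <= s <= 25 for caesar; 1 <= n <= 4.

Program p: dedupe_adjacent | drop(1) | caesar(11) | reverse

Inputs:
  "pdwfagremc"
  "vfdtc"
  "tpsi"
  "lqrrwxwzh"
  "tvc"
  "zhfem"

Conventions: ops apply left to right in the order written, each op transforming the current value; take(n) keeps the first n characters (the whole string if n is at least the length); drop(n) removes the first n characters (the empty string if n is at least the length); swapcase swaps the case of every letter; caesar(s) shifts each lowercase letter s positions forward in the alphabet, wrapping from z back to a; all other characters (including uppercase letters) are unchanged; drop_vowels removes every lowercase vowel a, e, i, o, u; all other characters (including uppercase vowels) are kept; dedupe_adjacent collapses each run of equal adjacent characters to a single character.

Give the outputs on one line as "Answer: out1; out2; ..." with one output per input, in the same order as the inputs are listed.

Execution, op by op:
  "pdwfagremc" -> "pdwfagremc" -> "dwfagremc" -> "ohqlrcpxn" -> "nxpcrlqho"
  "vfdtc" -> "vfdtc" -> "fdtc" -> "qoen" -> "neoq"
  "tpsi" -> "tpsi" -> "psi" -> "adt" -> "tda"
  "lqrrwxwzh" -> "lqrwxwzh" -> "qrwxwzh" -> "bchihks" -> "skhihcb"
  "tvc" -> "tvc" -> "vc" -> "gn" -> "ng"
  "zhfem" -> "zhfem" -> "hfem" -> "sqpx" -> "xpqs"

"nxpcrlqho"; "neoq"; "tda"; "skhihcb"; "ng"; "xpqs"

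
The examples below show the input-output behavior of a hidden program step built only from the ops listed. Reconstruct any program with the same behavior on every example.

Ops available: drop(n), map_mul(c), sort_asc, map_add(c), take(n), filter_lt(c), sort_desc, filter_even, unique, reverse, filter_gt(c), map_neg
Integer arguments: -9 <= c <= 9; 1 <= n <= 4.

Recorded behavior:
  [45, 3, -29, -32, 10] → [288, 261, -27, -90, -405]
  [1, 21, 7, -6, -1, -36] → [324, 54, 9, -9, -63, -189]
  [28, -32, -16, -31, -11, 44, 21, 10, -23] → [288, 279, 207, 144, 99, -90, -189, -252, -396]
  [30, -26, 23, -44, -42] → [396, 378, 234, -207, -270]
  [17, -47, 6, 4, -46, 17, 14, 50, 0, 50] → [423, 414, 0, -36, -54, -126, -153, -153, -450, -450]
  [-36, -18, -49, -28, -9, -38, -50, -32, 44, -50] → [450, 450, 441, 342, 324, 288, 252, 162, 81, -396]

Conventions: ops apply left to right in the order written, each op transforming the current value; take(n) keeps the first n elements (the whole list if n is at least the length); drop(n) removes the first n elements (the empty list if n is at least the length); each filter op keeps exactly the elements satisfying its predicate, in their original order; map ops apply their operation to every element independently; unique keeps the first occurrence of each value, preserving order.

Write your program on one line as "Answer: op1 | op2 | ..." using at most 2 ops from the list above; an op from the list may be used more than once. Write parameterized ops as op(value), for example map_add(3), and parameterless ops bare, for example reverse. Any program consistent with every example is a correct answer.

sort_asc | map_mul(-9)

Check, running the answer program on each example:
  [45, 3, -29, -32, 10] -> [-32, -29, 3, 10, 45] -> [288, 261, -27, -90, -405]
  [1, 21, 7, -6, -1, -36] -> [-36, -6, -1, 1, 7, 21] -> [324, 54, 9, -9, -63, -189]
  [28, -32, -16, -31, -11, 44, 21, 10, -23] -> [-32, -31, -23, -16, -11, 10, 21, 28, 44] -> [288, 279, 207, 144, 99, -90, -189, -252, -396]
  [30, -26, 23, -44, -42] -> [-44, -42, -26, 23, 30] -> [396, 378, 234, -207, -270]
  [17, -47, 6, 4, -46, 17, 14, 50, 0, 50] -> [-47, -46, 0, 4, 6, 14, 17, 17, 50, 50] -> [423, 414, 0, -36, -54, -126, -153, -153, -450, -450]
  [-36, -18, -49, -28, -9, -38, -50, -32, 44, -50] -> [-50, -50, -49, -38, -36, -32, -28, -18, -9, 44] -> [450, 450, 441, 342, 324, 288, 252, 162, 81, -396]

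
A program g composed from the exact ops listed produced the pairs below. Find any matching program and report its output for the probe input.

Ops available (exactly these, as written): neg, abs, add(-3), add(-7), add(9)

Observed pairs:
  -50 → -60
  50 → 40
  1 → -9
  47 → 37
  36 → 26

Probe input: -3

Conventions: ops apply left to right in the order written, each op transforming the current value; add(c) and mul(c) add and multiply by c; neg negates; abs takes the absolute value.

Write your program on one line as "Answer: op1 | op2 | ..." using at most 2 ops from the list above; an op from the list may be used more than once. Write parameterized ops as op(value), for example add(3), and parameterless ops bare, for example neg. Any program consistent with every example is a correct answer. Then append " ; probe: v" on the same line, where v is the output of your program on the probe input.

add(-7) | add(-3) ; probe: -13

Check, running the answer program on each example:
  -50 -> -57 -> -60
  50 -> 43 -> 40
  1 -> -6 -> -9
  47 -> 40 -> 37
  36 -> 29 -> 26
  probe: -3 -> -10 -> -13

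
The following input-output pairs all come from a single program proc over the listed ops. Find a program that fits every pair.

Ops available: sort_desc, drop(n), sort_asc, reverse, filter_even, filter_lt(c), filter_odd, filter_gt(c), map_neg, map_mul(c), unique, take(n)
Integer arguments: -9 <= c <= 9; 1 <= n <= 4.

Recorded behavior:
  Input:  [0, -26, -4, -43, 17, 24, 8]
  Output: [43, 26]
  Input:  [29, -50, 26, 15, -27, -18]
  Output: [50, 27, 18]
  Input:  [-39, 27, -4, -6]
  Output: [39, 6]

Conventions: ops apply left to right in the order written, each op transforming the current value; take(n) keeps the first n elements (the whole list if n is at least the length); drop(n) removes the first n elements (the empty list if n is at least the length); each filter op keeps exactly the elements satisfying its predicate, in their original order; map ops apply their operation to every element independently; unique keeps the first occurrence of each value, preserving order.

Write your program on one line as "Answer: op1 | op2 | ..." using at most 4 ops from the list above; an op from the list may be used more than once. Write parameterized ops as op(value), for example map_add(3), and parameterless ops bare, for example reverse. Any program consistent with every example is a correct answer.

map_mul(-1) | filter_gt(5) | sort_desc

Check, running the answer program on each example:
  [0, -26, -4, -43, 17, 24, 8] -> [0, 26, 4, 43, -17, -24, -8] -> [26, 43] -> [43, 26]
  [29, -50, 26, 15, -27, -18] -> [-29, 50, -26, -15, 27, 18] -> [50, 27, 18] -> [50, 27, 18]
  [-39, 27, -4, -6] -> [39, -27, 4, 6] -> [39, 6] -> [39, 6]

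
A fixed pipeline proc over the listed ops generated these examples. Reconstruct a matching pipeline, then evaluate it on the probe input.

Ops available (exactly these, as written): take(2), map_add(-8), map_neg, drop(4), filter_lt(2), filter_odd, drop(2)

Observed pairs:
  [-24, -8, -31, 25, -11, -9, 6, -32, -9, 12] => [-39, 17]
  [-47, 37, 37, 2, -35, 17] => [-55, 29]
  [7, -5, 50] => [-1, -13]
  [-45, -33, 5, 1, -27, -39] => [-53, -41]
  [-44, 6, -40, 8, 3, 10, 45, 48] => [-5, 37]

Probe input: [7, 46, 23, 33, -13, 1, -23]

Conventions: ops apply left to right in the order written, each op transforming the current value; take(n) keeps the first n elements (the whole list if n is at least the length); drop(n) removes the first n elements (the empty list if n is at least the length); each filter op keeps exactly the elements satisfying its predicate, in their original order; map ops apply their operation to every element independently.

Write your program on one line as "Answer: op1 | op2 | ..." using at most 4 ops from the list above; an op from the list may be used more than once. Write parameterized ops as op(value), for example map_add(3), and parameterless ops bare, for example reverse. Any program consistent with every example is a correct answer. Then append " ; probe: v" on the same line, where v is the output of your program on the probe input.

filter_odd | take(2) | map_add(-8) ; probe: [-1, 15]

Check, running the answer program on each example:
  [-24, -8, -31, 25, -11, -9, 6, -32, -9, 12] -> [-31, 25, -11, -9, -9] -> [-31, 25] -> [-39, 17]
  [-47, 37, 37, 2, -35, 17] -> [-47, 37, 37, -35, 17] -> [-47, 37] -> [-55, 29]
  [7, -5, 50] -> [7, -5] -> [7, -5] -> [-1, -13]
  [-45, -33, 5, 1, -27, -39] -> [-45, -33, 5, 1, -27, -39] -> [-45, -33] -> [-53, -41]
  [-44, 6, -40, 8, 3, 10, 45, 48] -> [3, 45] -> [3, 45] -> [-5, 37]
  probe: [7, 46, 23, 33, -13, 1, -23] -> [7, 23, 33, -13, 1, -23] -> [7, 23] -> [-1, 15]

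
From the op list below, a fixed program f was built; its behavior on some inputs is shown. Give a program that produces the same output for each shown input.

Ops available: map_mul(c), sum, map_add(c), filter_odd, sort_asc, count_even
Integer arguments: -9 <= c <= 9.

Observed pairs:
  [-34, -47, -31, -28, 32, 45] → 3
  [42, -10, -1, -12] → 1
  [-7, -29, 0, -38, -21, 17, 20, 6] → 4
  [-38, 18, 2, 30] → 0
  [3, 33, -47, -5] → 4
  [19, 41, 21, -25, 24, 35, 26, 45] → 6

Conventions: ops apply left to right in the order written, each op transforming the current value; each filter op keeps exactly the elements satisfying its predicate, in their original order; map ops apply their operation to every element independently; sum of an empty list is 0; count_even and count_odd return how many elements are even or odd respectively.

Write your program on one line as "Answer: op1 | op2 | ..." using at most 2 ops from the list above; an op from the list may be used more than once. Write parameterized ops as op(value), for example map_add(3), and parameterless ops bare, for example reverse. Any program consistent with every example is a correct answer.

map_add(9) | count_even

Check, running the answer program on each example:
  [-34, -47, -31, -28, 32, 45] -> [-25, -38, -22, -19, 41, 54] -> 3
  [42, -10, -1, -12] -> [51, -1, 8, -3] -> 1
  [-7, -29, 0, -38, -21, 17, 20, 6] -> [2, -20, 9, -29, -12, 26, 29, 15] -> 4
  [-38, 18, 2, 30] -> [-29, 27, 11, 39] -> 0
  [3, 33, -47, -5] -> [12, 42, -38, 4] -> 4
  [19, 41, 21, -25, 24, 35, 26, 45] -> [28, 50, 30, -16, 33, 44, 35, 54] -> 6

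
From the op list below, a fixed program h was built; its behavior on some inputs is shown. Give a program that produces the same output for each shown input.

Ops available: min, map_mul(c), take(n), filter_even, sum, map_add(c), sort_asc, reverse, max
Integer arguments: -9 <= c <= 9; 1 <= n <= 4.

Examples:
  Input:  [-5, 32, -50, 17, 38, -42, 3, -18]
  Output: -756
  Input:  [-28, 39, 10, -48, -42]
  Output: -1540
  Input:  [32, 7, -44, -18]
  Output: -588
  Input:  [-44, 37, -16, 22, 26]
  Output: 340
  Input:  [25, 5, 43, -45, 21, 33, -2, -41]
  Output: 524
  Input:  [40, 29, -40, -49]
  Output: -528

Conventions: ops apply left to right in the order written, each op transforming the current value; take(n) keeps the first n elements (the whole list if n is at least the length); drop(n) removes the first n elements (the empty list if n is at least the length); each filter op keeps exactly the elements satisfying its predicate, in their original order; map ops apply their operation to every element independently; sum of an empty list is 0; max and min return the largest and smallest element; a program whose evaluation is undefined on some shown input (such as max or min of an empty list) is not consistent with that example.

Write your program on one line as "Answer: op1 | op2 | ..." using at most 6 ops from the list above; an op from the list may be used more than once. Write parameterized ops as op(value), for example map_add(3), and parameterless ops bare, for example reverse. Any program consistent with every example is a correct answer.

map_mul(5) | reverse | map_add(-8) | map_mul(4) | sum

Check, running the answer program on each example:
  [-5, 32, -50, 17, 38, -42, 3, -18] -> [-25, 160, -250, 85, 190, -210, 15, -90] -> [-90, 15, -210, 190, 85, -250, 160, -25] -> [-98, 7, -218, 182, 77, -258, 152, -33] -> [-392, 28, -872, 728, 308, -1032, 608, -132] -> -756
  [-28, 39, 10, -48, -42] -> [-140, 195, 50, -240, -210] -> [-210, -240, 50, 195, -140] -> [-218, -248, 42, 187, -148] -> [-872, -992, 168, 748, -592] -> -1540
  [32, 7, -44, -18] -> [160, 35, -220, -90] -> [-90, -220, 35, 160] -> [-98, -228, 27, 152] -> [-392, -912, 108, 608] -> -588
  [-44, 37, -16, 22, 26] -> [-220, 185, -80, 110, 130] -> [130, 110, -80, 185, -220] -> [122, 102, -88, 177, -228] -> [488, 408, -352, 708, -912] -> 340
  [25, 5, 43, -45, 21, 33, -2, -41] -> [125, 25, 215, -225, 105, 165, -10, -205] -> [-205, -10, 165, 105, -225, 215, 25, 125] -> [-213, -18, 157, 97, -233, 207, 17, 117] -> [-852, -72, 628, 388, -932, 828, 68, 468] -> 524
  [40, 29, -40, -49] -> [200, 145, -200, -245] -> [-245, -200, 145, 200] -> [-253, -208, 137, 192] -> [-1012, -832, 548, 768] -> -528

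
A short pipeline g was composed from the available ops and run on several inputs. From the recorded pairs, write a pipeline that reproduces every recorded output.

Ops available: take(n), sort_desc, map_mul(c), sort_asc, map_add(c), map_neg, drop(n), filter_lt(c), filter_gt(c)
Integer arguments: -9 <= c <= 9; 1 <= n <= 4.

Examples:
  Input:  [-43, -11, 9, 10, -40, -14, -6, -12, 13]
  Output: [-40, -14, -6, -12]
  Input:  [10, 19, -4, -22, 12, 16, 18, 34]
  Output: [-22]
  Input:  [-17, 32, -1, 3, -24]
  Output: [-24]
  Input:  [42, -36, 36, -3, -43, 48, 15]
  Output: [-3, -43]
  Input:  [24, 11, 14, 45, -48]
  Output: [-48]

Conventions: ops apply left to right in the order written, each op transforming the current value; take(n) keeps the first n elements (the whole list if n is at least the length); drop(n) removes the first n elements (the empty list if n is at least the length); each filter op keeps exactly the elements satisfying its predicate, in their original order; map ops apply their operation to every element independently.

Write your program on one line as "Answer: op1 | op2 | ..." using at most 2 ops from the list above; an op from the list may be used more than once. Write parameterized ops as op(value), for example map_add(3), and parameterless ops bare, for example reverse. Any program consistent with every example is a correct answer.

drop(3) | filter_lt(-1)

Check, running the answer program on each example:
  [-43, -11, 9, 10, -40, -14, -6, -12, 13] -> [10, -40, -14, -6, -12, 13] -> [-40, -14, -6, -12]
  [10, 19, -4, -22, 12, 16, 18, 34] -> [-22, 12, 16, 18, 34] -> [-22]
  [-17, 32, -1, 3, -24] -> [3, -24] -> [-24]
  [42, -36, 36, -3, -43, 48, 15] -> [-3, -43, 48, 15] -> [-3, -43]
  [24, 11, 14, 45, -48] -> [45, -48] -> [-48]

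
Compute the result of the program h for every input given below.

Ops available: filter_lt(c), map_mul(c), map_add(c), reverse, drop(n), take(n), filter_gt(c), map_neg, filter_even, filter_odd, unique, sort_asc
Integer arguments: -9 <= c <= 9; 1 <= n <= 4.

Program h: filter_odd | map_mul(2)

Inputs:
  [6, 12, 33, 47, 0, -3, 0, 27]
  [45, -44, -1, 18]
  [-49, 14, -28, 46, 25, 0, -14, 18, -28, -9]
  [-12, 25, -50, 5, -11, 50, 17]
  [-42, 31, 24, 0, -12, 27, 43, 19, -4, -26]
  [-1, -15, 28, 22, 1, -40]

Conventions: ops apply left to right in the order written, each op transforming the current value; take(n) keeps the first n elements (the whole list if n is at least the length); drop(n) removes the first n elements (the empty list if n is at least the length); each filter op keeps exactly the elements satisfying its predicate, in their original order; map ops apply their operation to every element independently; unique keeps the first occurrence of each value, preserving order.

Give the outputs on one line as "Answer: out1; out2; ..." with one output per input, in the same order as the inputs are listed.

Execution, op by op:
  [6, 12, 33, 47, 0, -3, 0, 27] -> [33, 47, -3, 27] -> [66, 94, -6, 54]
  [45, -44, -1, 18] -> [45, -1] -> [90, -2]
  [-49, 14, -28, 46, 25, 0, -14, 18, -28, -9] -> [-49, 25, -9] -> [-98, 50, -18]
  [-12, 25, -50, 5, -11, 50, 17] -> [25, 5, -11, 17] -> [50, 10, -22, 34]
  [-42, 31, 24, 0, -12, 27, 43, 19, -4, -26] -> [31, 27, 43, 19] -> [62, 54, 86, 38]
  [-1, -15, 28, 22, 1, -40] -> [-1, -15, 1] -> [-2, -30, 2]

[66, 94, -6, 54]; [90, -2]; [-98, 50, -18]; [50, 10, -22, 34]; [62, 54, 86, 38]; [-2, -30, 2]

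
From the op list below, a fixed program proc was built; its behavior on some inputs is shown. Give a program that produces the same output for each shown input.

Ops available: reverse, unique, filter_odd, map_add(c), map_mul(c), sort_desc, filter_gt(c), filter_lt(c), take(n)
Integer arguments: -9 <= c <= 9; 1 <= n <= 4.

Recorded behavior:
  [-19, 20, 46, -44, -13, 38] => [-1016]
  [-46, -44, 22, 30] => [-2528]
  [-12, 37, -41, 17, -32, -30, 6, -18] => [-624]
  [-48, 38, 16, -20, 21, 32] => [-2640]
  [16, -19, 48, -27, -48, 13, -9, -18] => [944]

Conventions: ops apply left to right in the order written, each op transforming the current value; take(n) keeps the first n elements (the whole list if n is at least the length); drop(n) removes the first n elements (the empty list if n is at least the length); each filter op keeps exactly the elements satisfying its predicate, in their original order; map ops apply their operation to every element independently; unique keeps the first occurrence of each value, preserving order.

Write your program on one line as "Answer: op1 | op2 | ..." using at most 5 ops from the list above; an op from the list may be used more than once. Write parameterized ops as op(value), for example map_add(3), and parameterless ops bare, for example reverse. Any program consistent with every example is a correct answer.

map_mul(7) | take(1) | map_add(6) | map_mul(8)

Check, running the answer program on each example:
  [-19, 20, 46, -44, -13, 38] -> [-133, 140, 322, -308, -91, 266] -> [-133] -> [-127] -> [-1016]
  [-46, -44, 22, 30] -> [-322, -308, 154, 210] -> [-322] -> [-316] -> [-2528]
  [-12, 37, -41, 17, -32, -30, 6, -18] -> [-84, 259, -287, 119, -224, -210, 42, -126] -> [-84] -> [-78] -> [-624]
  [-48, 38, 16, -20, 21, 32] -> [-336, 266, 112, -140, 147, 224] -> [-336] -> [-330] -> [-2640]
  [16, -19, 48, -27, -48, 13, -9, -18] -> [112, -133, 336, -189, -336, 91, -63, -126] -> [112] -> [118] -> [944]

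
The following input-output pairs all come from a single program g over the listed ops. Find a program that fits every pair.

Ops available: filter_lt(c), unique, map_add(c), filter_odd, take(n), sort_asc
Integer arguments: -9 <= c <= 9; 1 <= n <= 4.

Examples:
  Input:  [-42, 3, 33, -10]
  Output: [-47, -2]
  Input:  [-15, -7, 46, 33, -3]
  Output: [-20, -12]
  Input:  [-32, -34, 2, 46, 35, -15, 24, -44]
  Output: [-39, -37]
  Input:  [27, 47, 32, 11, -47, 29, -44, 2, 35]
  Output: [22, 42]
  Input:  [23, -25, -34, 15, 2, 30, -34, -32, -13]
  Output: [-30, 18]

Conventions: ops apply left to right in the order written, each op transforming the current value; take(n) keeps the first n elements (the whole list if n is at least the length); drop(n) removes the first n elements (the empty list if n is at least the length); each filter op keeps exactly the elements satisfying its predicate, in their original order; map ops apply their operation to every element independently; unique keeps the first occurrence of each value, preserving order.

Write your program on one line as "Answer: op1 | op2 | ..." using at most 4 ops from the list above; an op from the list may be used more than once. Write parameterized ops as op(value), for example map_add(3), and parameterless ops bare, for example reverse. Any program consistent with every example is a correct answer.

unique | take(2) | sort_asc | map_add(-5)

Check, running the answer program on each example:
  [-42, 3, 33, -10] -> [-42, 3, 33, -10] -> [-42, 3] -> [-42, 3] -> [-47, -2]
  [-15, -7, 46, 33, -3] -> [-15, -7, 46, 33, -3] -> [-15, -7] -> [-15, -7] -> [-20, -12]
  [-32, -34, 2, 46, 35, -15, 24, -44] -> [-32, -34, 2, 46, 35, -15, 24, -44] -> [-32, -34] -> [-34, -32] -> [-39, -37]
  [27, 47, 32, 11, -47, 29, -44, 2, 35] -> [27, 47, 32, 11, -47, 29, -44, 2, 35] -> [27, 47] -> [27, 47] -> [22, 42]
  [23, -25, -34, 15, 2, 30, -34, -32, -13] -> [23, -25, -34, 15, 2, 30, -32, -13] -> [23, -25] -> [-25, 23] -> [-30, 18]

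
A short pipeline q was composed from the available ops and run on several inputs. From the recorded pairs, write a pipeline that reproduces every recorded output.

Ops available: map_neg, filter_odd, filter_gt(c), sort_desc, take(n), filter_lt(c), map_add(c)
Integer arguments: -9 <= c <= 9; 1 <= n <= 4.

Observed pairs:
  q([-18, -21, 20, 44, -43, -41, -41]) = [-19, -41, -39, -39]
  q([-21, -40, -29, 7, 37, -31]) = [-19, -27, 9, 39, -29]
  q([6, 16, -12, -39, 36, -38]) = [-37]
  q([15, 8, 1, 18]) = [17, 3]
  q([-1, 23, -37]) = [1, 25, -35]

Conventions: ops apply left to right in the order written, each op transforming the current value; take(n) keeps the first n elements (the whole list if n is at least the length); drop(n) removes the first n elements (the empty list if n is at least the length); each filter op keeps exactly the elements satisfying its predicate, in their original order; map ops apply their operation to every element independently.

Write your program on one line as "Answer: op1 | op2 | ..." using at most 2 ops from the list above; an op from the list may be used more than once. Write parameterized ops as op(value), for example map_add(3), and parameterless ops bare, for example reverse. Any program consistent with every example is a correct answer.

filter_odd | map_add(2)

Check, running the answer program on each example:
  [-18, -21, 20, 44, -43, -41, -41] -> [-21, -43, -41, -41] -> [-19, -41, -39, -39]
  [-21, -40, -29, 7, 37, -31] -> [-21, -29, 7, 37, -31] -> [-19, -27, 9, 39, -29]
  [6, 16, -12, -39, 36, -38] -> [-39] -> [-37]
  [15, 8, 1, 18] -> [15, 1] -> [17, 3]
  [-1, 23, -37] -> [-1, 23, -37] -> [1, 25, -35]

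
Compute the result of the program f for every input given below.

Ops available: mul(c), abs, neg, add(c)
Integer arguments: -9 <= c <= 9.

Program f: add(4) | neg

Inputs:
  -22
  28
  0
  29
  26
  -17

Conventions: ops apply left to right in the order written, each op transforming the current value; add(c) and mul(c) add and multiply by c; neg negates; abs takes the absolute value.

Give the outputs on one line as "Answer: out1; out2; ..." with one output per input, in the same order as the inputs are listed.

Execution, op by op:
  -22 -> -18 -> 18
  28 -> 32 -> -32
  0 -> 4 -> -4
  29 -> 33 -> -33
  26 -> 30 -> -30
  -17 -> -13 -> 13

18; -32; -4; -33; -30; 13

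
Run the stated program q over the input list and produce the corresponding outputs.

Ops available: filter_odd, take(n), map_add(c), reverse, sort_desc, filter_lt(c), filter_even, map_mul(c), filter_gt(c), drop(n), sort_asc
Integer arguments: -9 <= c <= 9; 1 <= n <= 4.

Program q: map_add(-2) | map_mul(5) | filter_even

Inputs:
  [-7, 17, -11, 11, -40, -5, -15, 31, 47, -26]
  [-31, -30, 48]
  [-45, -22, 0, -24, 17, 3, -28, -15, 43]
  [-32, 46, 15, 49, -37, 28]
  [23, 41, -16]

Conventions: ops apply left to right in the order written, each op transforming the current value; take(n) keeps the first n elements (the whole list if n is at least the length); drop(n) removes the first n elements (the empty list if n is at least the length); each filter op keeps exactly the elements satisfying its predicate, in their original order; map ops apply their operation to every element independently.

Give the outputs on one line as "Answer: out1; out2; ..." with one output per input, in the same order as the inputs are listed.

Execution, op by op:
  [-7, 17, -11, 11, -40, -5, -15, 31, 47, -26] -> [-9, 15, -13, 9, -42, -7, -17, 29, 45, -28] -> [-45, 75, -65, 45, -210, -35, -85, 145, 225, -140] -> [-210, -140]
  [-31, -30, 48] -> [-33, -32, 46] -> [-165, -160, 230] -> [-160, 230]
  [-45, -22, 0, -24, 17, 3, -28, -15, 43] -> [-47, -24, -2, -26, 15, 1, -30, -17, 41] -> [-235, -120, -10, -130, 75, 5, -150, -85, 205] -> [-120, -10, -130, -150]
  [-32, 46, 15, 49, -37, 28] -> [-34, 44, 13, 47, -39, 26] -> [-170, 220, 65, 235, -195, 130] -> [-170, 220, 130]
  [23, 41, -16] -> [21, 39, -18] -> [105, 195, -90] -> [-90]

[-210, -140]; [-160, 230]; [-120, -10, -130, -150]; [-170, 220, 130]; [-90]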